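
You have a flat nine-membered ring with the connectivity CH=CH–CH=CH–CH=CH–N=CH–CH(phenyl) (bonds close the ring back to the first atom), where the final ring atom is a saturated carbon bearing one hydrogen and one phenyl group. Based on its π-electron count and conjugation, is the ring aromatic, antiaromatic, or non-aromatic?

Non-aromatic

The CH(phenyl) carbon is saturated: that saturated carbon is sp³ and has no p orbital in the ring π system. Conjugation is not continuous around the ring.
Without a continuous loop of overlapping p orbitals the Hückel electron count never comes into play.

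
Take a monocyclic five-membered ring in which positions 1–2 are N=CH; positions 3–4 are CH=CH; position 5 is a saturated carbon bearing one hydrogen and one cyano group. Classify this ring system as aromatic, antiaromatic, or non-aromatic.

Because that saturated carbon is sp³ and has no p orbital in the ring π system at the CH(cyano) position, the π system cannot extend all the way around the ring.
Hückel's rule only applies to fully conjugated rings, so this one is simply non-aromatic.

Non-aromatic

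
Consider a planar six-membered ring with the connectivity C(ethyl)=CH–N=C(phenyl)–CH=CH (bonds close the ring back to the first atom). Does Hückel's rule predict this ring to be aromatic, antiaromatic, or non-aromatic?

Aromatic

The p orbitals form a continuous loop: each doubly-bonded ring atom is sp² with one p-orbital electron; each sp² =N– keeps its lone pair in-plane and puts one electron into the π system. The ring is fully conjugated.
π-electron count: 3 × 2 = 6 from the 3 double-bond units.
Since 6 = 4·1 + 2, the ring meets the 4n+2 criterion.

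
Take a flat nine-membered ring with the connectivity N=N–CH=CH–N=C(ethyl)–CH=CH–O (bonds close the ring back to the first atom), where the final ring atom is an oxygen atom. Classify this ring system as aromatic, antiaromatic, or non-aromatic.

Aromatic

Check conjugation: each doubly-bonded ring atom is sp² with one p-orbital electron; each =N– nitrogen is pyridine-type (lone pair in the sp² plane, one electron in the p orbital); the oxygen donates one lone pair from its p orbital — every position has a p orbital, so the cyclic π system is continuous.
Adding the contributions, 4 × 2 = 8 from the double-bond units + 2 from the O atom = 10.
Since 10 = 4·2 + 2, the ring meets the 4n+2 criterion.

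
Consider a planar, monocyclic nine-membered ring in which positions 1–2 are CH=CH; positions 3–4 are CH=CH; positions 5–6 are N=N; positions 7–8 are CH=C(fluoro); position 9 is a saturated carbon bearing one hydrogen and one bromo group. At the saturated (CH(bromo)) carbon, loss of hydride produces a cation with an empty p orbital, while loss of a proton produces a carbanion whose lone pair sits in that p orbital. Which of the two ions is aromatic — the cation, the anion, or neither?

In either ion the ring is fully conjugated: every atom, including the new sp² carbon, supplies a p orbital.
Cation: 4 × 2 + 0 = 8 π electrons → 4(2), antiaromatic.
Anion: 4 × 2 + 2 = 10 π electrons → 4(2)+2, aromatic.

The anion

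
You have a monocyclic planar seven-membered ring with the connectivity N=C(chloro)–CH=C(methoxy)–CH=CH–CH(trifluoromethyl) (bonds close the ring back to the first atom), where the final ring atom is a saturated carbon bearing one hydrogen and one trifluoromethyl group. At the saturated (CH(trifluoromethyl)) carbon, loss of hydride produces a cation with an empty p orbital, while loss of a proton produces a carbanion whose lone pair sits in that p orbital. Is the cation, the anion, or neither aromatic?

In either ion the ring is fully conjugated: every atom, including the new sp² carbon, supplies a p orbital.
Cation: 3 × 2 + 0 = 6 π electrons → 4(1)+2, aromatic.
Anion: 3 × 2 + 2 = 8 π electrons → 4(2), antiaromatic.

The cation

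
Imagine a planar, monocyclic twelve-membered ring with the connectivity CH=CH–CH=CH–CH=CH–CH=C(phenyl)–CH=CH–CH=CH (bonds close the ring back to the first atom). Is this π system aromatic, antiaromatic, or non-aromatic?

Antiaromatic

Check conjugation: the double-bond atoms are sp², each contributing one p electron — every position has a p orbital, so the cyclic π system is continuous.
Counting π electrons: 6 × 2 = 12 from the 6 double-bond units.
A 4n π count (12, n = 3) in a planar conjugated ring means antiaromatic.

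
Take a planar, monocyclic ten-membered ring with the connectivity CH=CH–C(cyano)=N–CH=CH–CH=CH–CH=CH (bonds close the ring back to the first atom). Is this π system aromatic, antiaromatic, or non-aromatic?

Every ring atom contributes a p orbital perpendicular to the ring (each doubly-bonded ring atom is sp² with one p-orbital electron; each sp² =N– keeps its lone pair in-plane and puts one electron into the π system), so the π system is cyclic and fully conjugated.
Tallying contributions gives 5 × 2 = 10 from the 5 double-bond units.
That gives a 4n+2 count (10, n = 2).

Aromatic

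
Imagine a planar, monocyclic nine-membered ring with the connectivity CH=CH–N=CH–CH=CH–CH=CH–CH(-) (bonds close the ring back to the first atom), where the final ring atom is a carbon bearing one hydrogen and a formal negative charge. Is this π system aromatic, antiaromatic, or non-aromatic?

Aromatic

Every ring atom contributes a p orbital perpendicular to the ring (each doubly-bonded ring atom is sp² with one p-orbital electron; each sp² =N– keeps its lone pair in-plane and puts one electron into the π system; the carbanion's lone pair occupies the p orbital), so the π system is cyclic and fully conjugated.
π-electron count: 4 × 2 = 8 from the double-bond units + 2 from the CH(-) atom = 10.
Since 10 = 4·2 + 2, the ring meets the 4n+2 criterion.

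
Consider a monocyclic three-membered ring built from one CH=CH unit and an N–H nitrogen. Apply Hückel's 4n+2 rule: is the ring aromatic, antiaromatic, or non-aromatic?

All ring atoms are sp² and supply a p orbital to the ring (each doubly-bonded ring atom is sp² with one p-orbital electron; the pyrrole-type nitrogen donates its lone pair from the p orbital); the conjugation is uninterrupted.
Tallying contributions gives 1 × 2 = 2 from the double-bond unit + 2 from the NH atom = 4.
With 4 = 4·1 π electrons, Hückel's rule classifies the planar ring as antiaromatic.

Antiaromatic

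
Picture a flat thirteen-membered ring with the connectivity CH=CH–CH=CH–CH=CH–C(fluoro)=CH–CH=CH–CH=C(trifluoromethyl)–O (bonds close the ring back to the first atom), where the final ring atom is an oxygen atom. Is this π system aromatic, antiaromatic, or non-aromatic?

Aromatic

All ring atoms are sp² and supply a p orbital to the ring (each doubly-bonded ring atom is sp² with one p-orbital electron; the oxygen donates one lone pair from its p orbital); the conjugation is uninterrupted.
Tallying contributions gives 6 × 2 = 12 from the double-bond units + 2 from the O atom = 14.
14 = 4(3) + 2, which satisfies Hückel's 4n+2 rule.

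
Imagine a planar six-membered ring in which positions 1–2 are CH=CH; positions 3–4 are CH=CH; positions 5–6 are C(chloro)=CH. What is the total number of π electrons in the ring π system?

6

All ring atoms are sp² and supply a p orbital to the ring (every atom in a ring double bond is sp² and brings one electron to the p orbital); the conjugation is uninterrupted.
Counting π electrons: 3 × 2 = 6 from the 3 double-bond units.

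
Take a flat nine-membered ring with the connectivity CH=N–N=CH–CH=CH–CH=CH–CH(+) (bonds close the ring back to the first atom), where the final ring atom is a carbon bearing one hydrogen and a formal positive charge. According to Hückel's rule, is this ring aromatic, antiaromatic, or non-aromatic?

Every ring atom contributes a p orbital perpendicular to the ring (the double-bond atoms are sp², each contributing one p electron; the doubly-bonded nitrogens are pyridine-type — their lone pairs lie in the ring plane, leaving one electron in the p orbital; the carbocation has an empty p orbital), so the π system is cyclic and fully conjugated.
π-electron count: 4 × 2 = 8 from the double-bond units + 0 from the CH(+) atom = 8.
With 8 = 4·2 π electrons, Hückel's rule classifies the planar ring as antiaromatic.

Antiaromatic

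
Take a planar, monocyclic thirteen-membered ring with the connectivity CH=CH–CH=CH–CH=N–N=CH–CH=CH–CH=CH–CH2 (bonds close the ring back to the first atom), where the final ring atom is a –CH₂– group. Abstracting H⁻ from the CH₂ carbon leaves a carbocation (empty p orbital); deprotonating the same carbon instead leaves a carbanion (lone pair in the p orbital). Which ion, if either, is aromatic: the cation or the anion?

The anion

Once that carbon is sp², every ring atom has a p orbital and both ions are fully conjugated.
Cation: 6 × 2 + 0 = 12 π electrons → 4(3), antiaromatic.
Anion: 6 × 2 + 2 = 14 π electrons → 4(3)+2, aromatic.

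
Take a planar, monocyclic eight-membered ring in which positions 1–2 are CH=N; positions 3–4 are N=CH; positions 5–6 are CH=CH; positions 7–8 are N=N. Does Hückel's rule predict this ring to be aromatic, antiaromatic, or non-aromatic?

Check conjugation: every atom in a ring double bond is sp² and brings one electron to the p orbital; the doubly-bonded nitrogens are pyridine-type — their lone pairs lie in the ring plane, leaving one electron in the p orbital — every position has a p orbital, so the cyclic π system is continuous.
Counting π electrons: 4 × 2 = 8 from the 4 double-bond units.
8 is a 4n count (n = 2), so the planar conjugated ring is antiaromatic.

Antiaromatic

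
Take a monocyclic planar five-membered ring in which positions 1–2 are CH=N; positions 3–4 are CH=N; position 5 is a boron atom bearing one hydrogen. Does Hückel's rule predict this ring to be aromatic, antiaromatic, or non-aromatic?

Antiaromatic

Every ring atom contributes a p orbital perpendicular to the ring (each doubly-bonded ring atom is sp² with one p-orbital electron; each =N– nitrogen is pyridine-type (lone pair in the sp² plane, one electron in the p orbital); the boron has an empty p orbital), so the π system is cyclic and fully conjugated.
π-electron count: 2 × 2 = 4 from the double-bond units + 0 from the BH atom = 4.
With 4 = 4·1 π electrons, Hückel's rule classifies the planar ring as antiaromatic.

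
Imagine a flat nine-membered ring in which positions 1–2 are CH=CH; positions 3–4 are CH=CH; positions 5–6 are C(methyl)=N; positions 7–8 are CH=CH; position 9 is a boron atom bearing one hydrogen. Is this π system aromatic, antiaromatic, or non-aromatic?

Antiaromatic

Check conjugation: each doubly-bonded ring atom is sp² with one p-orbital electron; each sp² =N– keeps its lone pair in-plane and puts one electron into the π system; the boron has an empty p orbital — every position has a p orbital, so the cyclic π system is continuous.
Tallying contributions gives 4 × 2 = 8 from the double-bond units + 0 from the BH atom = 8.
With 8 = 4·2 π electrons, Hückel's rule classifies the planar ring as antiaromatic.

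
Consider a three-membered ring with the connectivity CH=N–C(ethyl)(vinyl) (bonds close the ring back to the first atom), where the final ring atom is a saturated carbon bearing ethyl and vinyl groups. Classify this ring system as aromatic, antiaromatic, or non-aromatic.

Non-aromatic

At the C(ethyl)(vinyl) position, that saturated carbon is sp³ and has no p orbital in the ring π system; the ring's p-orbital overlap is broken there.
Without a continuous loop of overlapping p orbitals the Hückel electron count never comes into play.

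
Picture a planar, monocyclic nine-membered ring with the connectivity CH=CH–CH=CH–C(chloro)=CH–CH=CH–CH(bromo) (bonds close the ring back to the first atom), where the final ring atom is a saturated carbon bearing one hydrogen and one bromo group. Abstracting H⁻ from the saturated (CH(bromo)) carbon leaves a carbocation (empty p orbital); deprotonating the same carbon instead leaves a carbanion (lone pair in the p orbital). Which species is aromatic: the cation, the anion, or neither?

In either ion the ring is fully conjugated: every atom, including the new sp² carbon, supplies a p orbital.
Cation: 4 × 2 + 0 = 8 π electrons → 4(2), antiaromatic.
Anion: 4 × 2 + 2 = 10 π electrons → 4(2)+2, aromatic.

The anion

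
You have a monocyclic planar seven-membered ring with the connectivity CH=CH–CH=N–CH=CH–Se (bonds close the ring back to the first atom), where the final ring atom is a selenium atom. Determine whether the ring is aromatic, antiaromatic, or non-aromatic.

Antiaromatic

All ring atoms are sp² and supply a p orbital to the ring (each doubly-bonded ring atom is sp² with one p-orbital electron; each sp² =N– keeps its lone pair in-plane and puts one electron into the π system; the selenium donates one lone pair from its p orbital); the conjugation is uninterrupted.
π-electron count: 3 × 2 = 6 from the double-bond units + 2 from the Se atom = 8.
A 4n π count (8, n = 2) in a planar conjugated ring means antiaromatic.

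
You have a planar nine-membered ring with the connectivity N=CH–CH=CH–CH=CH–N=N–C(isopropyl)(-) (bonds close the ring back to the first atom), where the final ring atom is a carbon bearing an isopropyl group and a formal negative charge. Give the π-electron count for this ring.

10

Check conjugation: every atom in a ring double bond is sp² and brings one electron to the p orbital; the doubly-bonded nitrogens are pyridine-type — their lone pairs lie in the ring plane, leaving one electron in the p orbital; the carbanion's lone pair occupies the p orbital — every position has a p orbital, so the cyclic π system is continuous.
π-electron count: 4 × 2 = 8 from the double-bond units + 2 from the C(isopropyl)(-) atom = 10.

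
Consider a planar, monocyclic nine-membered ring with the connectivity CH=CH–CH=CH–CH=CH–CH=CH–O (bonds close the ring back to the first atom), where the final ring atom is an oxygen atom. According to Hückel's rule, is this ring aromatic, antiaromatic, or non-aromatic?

Aromatic

Check conjugation: each doubly-bonded ring atom is sp² with one p-orbital electron; the oxygen donates one lone pair from its p orbital — every position has a p orbital, so the cyclic π system is continuous.
Tallying contributions gives 4 × 2 = 8 from the double-bond units + 2 from the O atom = 10.
Since 10 = 4·2 + 2, the ring meets the 4n+2 criterion.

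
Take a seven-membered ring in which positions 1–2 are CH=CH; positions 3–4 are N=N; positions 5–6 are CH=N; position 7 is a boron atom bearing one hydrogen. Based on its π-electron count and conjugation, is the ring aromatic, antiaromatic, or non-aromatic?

Every ring atom contributes a p orbital perpendicular to the ring (each doubly-bonded ring atom is sp² with one p-orbital electron; each =N– nitrogen is pyridine-type (lone pair in the sp² plane, one electron in the p orbital); the boron has an empty p orbital), so the π system is cyclic and fully conjugated.
Tallying contributions gives 3 × 2 = 6 from the double-bond units + 0 from the BH atom = 6.
Since 6 = 4·1 + 2, the ring meets the 4n+2 criterion.

Aromatic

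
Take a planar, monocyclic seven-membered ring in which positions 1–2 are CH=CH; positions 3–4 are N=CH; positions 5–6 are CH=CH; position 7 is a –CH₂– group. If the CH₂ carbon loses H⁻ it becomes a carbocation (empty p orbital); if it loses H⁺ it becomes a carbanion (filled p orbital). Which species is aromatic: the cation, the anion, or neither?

The cation

Once that carbon is sp², every ring atom has a p orbital and both ions are fully conjugated.
Cation: 3 × 2 + 0 = 6 π electrons → 4(1)+2, aromatic.
Anion: 3 × 2 + 2 = 8 π electrons → 4(2), antiaromatic.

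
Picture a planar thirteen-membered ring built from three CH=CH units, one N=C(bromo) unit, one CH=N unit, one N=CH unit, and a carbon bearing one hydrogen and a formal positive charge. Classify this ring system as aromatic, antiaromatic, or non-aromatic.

Antiaromatic

The p orbitals form a continuous loop: each doubly-bonded ring atom is sp² with one p-orbital electron; each sp² =N– keeps its lone pair in-plane and puts one electron into the π system; the carbocation has an empty p orbital. The ring is fully conjugated.
Counting π electrons: 6 × 2 = 12 from the double-bond units + 0 from the CH(+) atom = 12.
A 4n π count (12, n = 3) in a planar conjugated ring means antiaromatic.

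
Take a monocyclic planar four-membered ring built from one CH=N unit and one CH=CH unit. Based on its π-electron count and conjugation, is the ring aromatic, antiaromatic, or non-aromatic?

The p orbitals form a continuous loop: each doubly-bonded ring atom is sp² with one p-orbital electron; each =N– nitrogen is pyridine-type (lone pair in the sp² plane, one electron in the p orbital). The ring is fully conjugated.
Adding the contributions, 2 × 2 = 4 from the 2 double-bond units.
A 4n π count (4, n = 1) in a planar conjugated ring means antiaromatic.

Antiaromatic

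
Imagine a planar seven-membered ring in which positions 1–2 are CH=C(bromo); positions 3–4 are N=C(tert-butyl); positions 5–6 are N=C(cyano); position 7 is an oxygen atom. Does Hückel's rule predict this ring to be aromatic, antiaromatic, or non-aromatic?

Antiaromatic

All ring atoms are sp² and supply a p orbital to the ring (each doubly-bonded ring atom is sp² with one p-orbital electron; each sp² =N– keeps its lone pair in-plane and puts one electron into the π system; the oxygen donates one lone pair from its p orbital); the conjugation is uninterrupted.
Adding the contributions, 3 × 2 = 6 from the double-bond units + 2 from the O atom = 8.
A 4n π count (8, n = 2) in a planar conjugated ring means antiaromatic.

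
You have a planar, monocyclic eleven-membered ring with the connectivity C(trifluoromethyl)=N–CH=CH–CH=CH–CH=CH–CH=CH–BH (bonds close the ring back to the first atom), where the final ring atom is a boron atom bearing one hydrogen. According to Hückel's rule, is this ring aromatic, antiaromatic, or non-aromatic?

Aromatic

Every ring atom contributes a p orbital perpendicular to the ring (each doubly-bonded ring atom is sp² with one p-orbital electron; the doubly-bonded nitrogens are pyridine-type — their lone pairs lie in the ring plane, leaving one electron in the p orbital; the boron has an empty p orbital), so the π system is cyclic and fully conjugated.
Adding the contributions, 5 × 2 = 10 from the double-bond units + 0 from the BH atom = 10.
That gives a 4n+2 count (10, n = 2).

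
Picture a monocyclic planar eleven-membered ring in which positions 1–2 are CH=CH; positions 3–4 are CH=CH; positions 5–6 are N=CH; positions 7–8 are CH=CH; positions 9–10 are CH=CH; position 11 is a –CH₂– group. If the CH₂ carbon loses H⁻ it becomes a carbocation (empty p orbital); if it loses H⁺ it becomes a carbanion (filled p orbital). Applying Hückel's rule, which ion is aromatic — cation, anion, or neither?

The cation

In either ion the ring is fully conjugated: every atom, including the new sp² carbon, supplies a p orbital.
Cation: 5 × 2 + 0 = 10 π electrons → 4(2)+2, aromatic.
Anion: 5 × 2 + 2 = 12 π electrons → 4(3), antiaromatic.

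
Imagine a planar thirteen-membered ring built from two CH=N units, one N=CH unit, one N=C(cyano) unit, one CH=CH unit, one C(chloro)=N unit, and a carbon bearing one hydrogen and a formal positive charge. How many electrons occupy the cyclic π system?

All ring atoms are sp² and supply a p orbital to the ring (every atom in a ring double bond is sp² and brings one electron to the p orbital; the doubly-bonded nitrogens are pyridine-type — their lone pairs lie in the ring plane, leaving one electron in the p orbital; the carbocation has an empty p orbital); the conjugation is uninterrupted.
Adding the contributions, 6 × 2 = 12 from the double-bond units + 0 from the CH(+) atom = 12.

12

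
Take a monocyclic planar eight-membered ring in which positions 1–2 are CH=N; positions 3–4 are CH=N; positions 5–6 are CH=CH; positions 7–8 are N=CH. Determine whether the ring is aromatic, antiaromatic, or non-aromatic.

Check conjugation: the double-bond atoms are sp², each contributing one p electron; each sp² =N– keeps its lone pair in-plane and puts one electron into the π system — every position has a p orbital, so the cyclic π system is continuous.
π-electron count: 4 × 2 = 8 from the 4 double-bond units.
8 is a 4n count (n = 2), so the planar conjugated ring is antiaromatic.

Antiaromatic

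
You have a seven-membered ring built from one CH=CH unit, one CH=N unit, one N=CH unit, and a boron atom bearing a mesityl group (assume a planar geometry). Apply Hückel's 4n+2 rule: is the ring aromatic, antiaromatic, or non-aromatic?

Aromatic

Check conjugation: every atom in a ring double bond is sp² and brings one electron to the p orbital; each =N– nitrogen is pyridine-type (lone pair in the sp² plane, one electron in the p orbital); the boron has an empty p orbital — every position has a p orbital, so the cyclic π system is continuous.
Counting π electrons: 3 × 2 = 6 from the double-bond units + 0 from the B(mesityl) atom = 6.
With 6 π electrons (n = 1), the Hückel 4n+2 condition holds.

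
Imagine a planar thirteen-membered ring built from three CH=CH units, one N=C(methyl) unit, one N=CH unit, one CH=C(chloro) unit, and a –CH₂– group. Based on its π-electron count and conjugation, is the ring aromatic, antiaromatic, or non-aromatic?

Non-aromatic

The CH2 carbon is saturated: the tetrahedral CH₂ carbon is sp³ and has no p orbital in the ring π system. Conjugation is not continuous around the ring.
Without a continuous loop of overlapping p orbitals the Hückel electron count never comes into play.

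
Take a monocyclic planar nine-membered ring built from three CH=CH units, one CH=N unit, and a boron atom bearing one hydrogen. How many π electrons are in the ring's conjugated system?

Every ring atom contributes a p orbital perpendicular to the ring (each doubly-bonded ring atom is sp² with one p-orbital electron; each sp² =N– keeps its lone pair in-plane and puts one electron into the π system; the boron has an empty p orbital), so the π system is cyclic and fully conjugated.
Tallying contributions gives 4 × 2 = 8 from the double-bond units + 0 from the BH atom = 8.

8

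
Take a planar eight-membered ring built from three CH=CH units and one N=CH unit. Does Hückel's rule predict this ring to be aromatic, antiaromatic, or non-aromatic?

Check conjugation: each doubly-bonded ring atom is sp² with one p-orbital electron; the doubly-bonded nitrogens are pyridine-type — their lone pairs lie in the ring plane, leaving one electron in the p orbital — every position has a p orbital, so the cyclic π system is continuous.
Counting π electrons: 4 × 2 = 8 from the 4 double-bond units.
A 4n π count (8, n = 2) in a planar conjugated ring means antiaromatic.

Antiaromatic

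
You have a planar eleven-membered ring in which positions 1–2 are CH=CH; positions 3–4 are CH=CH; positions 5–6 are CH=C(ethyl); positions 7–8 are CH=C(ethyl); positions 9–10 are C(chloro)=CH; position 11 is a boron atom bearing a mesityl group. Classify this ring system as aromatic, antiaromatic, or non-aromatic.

The p orbitals form a continuous loop: each doubly-bonded ring atom is sp² with one p-orbital electron; the boron has an empty p orbital. The ring is fully conjugated.
Counting π electrons: 5 × 2 = 10 from the double-bond units + 0 from the B(mesityl) atom = 10.
That gives a 4n+2 count (10, n = 2).

Aromatic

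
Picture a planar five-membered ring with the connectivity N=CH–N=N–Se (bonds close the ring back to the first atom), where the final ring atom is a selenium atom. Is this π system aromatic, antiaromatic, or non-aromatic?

The p orbitals form a continuous loop: each doubly-bonded ring atom is sp² with one p-orbital electron; the doubly-bonded nitrogens are pyridine-type — their lone pairs lie in the ring plane, leaving one electron in the p orbital; the selenium donates one lone pair from its p orbital. The ring is fully conjugated.
Adding the contributions, 2 × 2 = 4 from the double-bond units + 2 from the Se atom = 6.
With 6 π electrons (n = 1), the Hückel 4n+2 condition holds.

Aromatic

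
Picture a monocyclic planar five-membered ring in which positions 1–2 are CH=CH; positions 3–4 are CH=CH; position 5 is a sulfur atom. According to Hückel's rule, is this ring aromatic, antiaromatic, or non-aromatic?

Aromatic

Check conjugation: every atom in a ring double bond is sp² and brings one electron to the p orbital; the sulfur donates one lone pair from its p orbital — every position has a p orbital, so the cyclic π system is continuous.
Counting π electrons: 2 × 2 = 4 from the double-bond units + 2 from the S atom = 6.
With 6 π electrons (n = 1), the Hückel 4n+2 condition holds.
(The species described is thiophene.)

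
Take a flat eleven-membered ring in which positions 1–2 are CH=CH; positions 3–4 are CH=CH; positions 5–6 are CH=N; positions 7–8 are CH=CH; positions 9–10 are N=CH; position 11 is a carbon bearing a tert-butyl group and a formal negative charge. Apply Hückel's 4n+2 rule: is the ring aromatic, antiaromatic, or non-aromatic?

Antiaromatic

Every ring atom contributes a p orbital perpendicular to the ring (the double-bond atoms are sp², each contributing one p electron; the doubly-bonded nitrogens are pyridine-type — their lone pairs lie in the ring plane, leaving one electron in the p orbital; the carbanion's lone pair occupies the p orbital), so the π system is cyclic and fully conjugated.
Counting π electrons: 5 × 2 = 10 from the double-bond units + 2 from the C(tert-butyl)(-) atom = 12.
With 12 = 4·3 π electrons, Hückel's rule classifies the planar ring as antiaromatic.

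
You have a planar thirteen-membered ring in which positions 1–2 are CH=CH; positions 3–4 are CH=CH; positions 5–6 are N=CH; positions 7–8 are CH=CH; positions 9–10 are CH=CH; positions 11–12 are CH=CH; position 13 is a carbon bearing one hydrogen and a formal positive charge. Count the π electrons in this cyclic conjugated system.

12

Every ring atom contributes a p orbital perpendicular to the ring (every atom in a ring double bond is sp² and brings one electron to the p orbital; each sp² =N– keeps its lone pair in-plane and puts one electron into the π system; the carbocation has an empty p orbital), so the π system is cyclic and fully conjugated.
Counting π electrons: 6 × 2 = 12 from the double-bond units + 0 from the CH(+) atom = 12.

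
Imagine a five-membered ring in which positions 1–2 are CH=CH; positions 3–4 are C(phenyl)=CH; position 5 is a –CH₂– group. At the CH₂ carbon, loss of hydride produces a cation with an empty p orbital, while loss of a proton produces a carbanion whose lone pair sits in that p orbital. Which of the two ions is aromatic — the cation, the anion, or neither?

Both ions have a continuous loop of p orbitals — each ring atom is sp².
Cation: 2 × 2 + 0 = 4 π electrons → 4(1), antiaromatic.
Anion: 2 × 2 + 2 = 6 π electrons → 4(1)+2, aromatic.

The anion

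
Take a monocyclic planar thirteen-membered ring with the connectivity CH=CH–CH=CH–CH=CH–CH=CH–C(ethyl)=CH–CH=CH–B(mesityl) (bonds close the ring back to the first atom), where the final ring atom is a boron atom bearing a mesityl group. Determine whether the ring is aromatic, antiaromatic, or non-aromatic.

The p orbitals form a continuous loop: every atom in a ring double bond is sp² and brings one electron to the p orbital; the boron has an empty p orbital. The ring is fully conjugated.
Counting π electrons: 6 × 2 = 12 from the double-bond units + 0 from the B(mesityl) atom = 12.
12 = 4(3); a planar, fully conjugated 4n system is antiaromatic.

Antiaromatic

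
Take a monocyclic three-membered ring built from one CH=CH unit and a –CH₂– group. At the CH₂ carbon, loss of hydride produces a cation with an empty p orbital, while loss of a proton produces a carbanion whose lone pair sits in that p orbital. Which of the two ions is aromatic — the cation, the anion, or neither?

In both ions every ring atom is sp² and contributes a p orbital, so both rings are fully conjugated.
Cation: 1 × 2 + 0 = 2 π electrons → 4(0)+2, aromatic.
Anion: 1 × 2 + 2 = 4 π electrons → 4(1), antiaromatic.

The cation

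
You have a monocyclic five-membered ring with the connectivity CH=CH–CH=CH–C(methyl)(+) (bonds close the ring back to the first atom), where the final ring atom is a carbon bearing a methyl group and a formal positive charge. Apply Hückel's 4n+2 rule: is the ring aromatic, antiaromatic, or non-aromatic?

Antiaromatic

Check conjugation: the double-bond atoms are sp², each contributing one p electron; the carbocation has an empty p orbital — every position has a p orbital, so the cyclic π system is continuous.
Counting π electrons: 2 × 2 = 4 from the double-bond units + 0 from the C(methyl)(+) atom = 4.
A 4n π count (4, n = 1) in a planar conjugated ring means antiaromatic.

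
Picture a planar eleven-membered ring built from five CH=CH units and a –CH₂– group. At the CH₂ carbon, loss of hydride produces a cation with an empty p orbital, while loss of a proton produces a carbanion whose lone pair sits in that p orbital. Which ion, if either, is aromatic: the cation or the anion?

In either ion the ring is fully conjugated: every atom, including the new sp² carbon, supplies a p orbital.
Cation: 5 × 2 + 0 = 10 π electrons → 4(2)+2, aromatic.
Anion: 5 × 2 + 2 = 12 π electrons → 4(3), antiaromatic.

The cation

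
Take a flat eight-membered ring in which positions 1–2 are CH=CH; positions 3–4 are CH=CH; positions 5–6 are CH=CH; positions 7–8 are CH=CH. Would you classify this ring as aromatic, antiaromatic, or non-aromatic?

All ring atoms are sp² and supply a p orbital to the ring (the double-bond atoms are sp², each contributing one p electron); the conjugation is uninterrupted.
Tallying contributions gives 4 × 2 = 8 from the 4 double-bond units.
A 4n π count (8, n = 2) in a planar conjugated ring means antiaromatic.

Antiaromatic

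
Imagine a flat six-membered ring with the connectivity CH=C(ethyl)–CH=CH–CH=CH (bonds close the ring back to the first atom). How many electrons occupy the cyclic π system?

Check conjugation: the double-bond atoms are sp², each contributing one p electron — every position has a p orbital, so the cyclic π system is continuous.
π-electron count: 3 × 2 = 6 from the 3 double-bond units.

6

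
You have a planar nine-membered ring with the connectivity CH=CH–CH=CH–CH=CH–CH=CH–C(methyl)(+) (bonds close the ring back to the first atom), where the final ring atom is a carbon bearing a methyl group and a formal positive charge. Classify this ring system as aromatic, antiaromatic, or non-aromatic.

Antiaromatic

The p orbitals form a continuous loop: each doubly-bonded ring atom is sp² with one p-orbital electron; the carbocation has an empty p orbital. The ring is fully conjugated.
Tallying contributions gives 4 × 2 = 8 from the double-bond units + 0 from the C(methyl)(+) atom = 8.
8 is a 4n count (n = 2), so the planar conjugated ring is antiaromatic.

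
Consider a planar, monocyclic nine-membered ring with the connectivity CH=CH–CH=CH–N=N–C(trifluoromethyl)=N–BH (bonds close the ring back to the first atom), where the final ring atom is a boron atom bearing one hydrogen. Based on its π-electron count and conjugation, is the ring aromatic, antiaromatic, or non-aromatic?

All ring atoms are sp² and supply a p orbital to the ring (every atom in a ring double bond is sp² and brings one electron to the p orbital; each sp² =N– keeps its lone pair in-plane and puts one electron into the π system; the boron has an empty p orbital); the conjugation is uninterrupted.
Tallying contributions gives 4 × 2 = 8 from the double-bond units + 0 from the BH atom = 8.
With 8 = 4·2 π electrons, Hückel's rule classifies the planar ring as antiaromatic.

Antiaromatic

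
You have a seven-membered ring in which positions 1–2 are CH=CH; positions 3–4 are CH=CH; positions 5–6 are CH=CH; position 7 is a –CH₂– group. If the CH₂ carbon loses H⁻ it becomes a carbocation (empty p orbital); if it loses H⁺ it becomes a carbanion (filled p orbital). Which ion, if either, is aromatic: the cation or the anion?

In either ion the ring is fully conjugated: every atom, including the new sp² carbon, supplies a p orbital.
Cation: 3 × 2 + 0 = 6 π electrons → 4(1)+2, aromatic.
Anion: 3 × 2 + 2 = 8 π electrons → 4(2), antiaromatic.

The cation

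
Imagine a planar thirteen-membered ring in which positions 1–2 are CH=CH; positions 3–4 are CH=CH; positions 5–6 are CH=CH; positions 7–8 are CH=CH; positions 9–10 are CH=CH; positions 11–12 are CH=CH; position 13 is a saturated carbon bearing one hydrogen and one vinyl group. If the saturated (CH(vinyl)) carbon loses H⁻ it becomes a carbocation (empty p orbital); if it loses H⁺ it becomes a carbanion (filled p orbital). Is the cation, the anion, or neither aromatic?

The anion

Once that carbon is sp², every ring atom has a p orbital and both ions are fully conjugated.
Cation: 6 × 2 + 0 = 12 π electrons → 4(3), antiaromatic.
Anion: 6 × 2 + 2 = 14 π electrons → 4(3)+2, aromatic.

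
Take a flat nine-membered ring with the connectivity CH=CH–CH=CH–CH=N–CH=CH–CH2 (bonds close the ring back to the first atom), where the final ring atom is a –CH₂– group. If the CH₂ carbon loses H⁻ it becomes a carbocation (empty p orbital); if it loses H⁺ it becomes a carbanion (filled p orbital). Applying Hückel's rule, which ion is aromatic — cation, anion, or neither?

The anion

In both ions every ring atom is sp² and contributes a p orbital, so both rings are fully conjugated.
Cation: 4 × 2 + 0 = 8 π electrons → 4(2), antiaromatic.
Anion: 4 × 2 + 2 = 10 π electrons → 4(2)+2, aromatic.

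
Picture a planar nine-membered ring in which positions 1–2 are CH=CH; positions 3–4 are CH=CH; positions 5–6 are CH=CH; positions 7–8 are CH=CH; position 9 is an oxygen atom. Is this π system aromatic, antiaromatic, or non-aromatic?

Aromatic

Every ring atom contributes a p orbital perpendicular to the ring (each doubly-bonded ring atom is sp² with one p-orbital electron; the oxygen donates one lone pair from its p orbital), so the π system is cyclic and fully conjugated.
π-electron count: 4 × 2 = 8 from the double-bond units + 2 from the O atom = 10.
With 10 π electrons (n = 2), the Hückel 4n+2 condition holds.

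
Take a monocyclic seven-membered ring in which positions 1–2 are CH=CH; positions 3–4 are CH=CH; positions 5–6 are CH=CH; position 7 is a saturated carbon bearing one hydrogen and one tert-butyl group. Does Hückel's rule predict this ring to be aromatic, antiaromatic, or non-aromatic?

At the CH(tert-butyl) position, that saturated carbon is sp³ and has no p orbital in the ring π system; the ring's p-orbital overlap is broken there.
Without a continuous loop of overlapping p orbitals the Hückel electron count never comes into play.

Non-aromatic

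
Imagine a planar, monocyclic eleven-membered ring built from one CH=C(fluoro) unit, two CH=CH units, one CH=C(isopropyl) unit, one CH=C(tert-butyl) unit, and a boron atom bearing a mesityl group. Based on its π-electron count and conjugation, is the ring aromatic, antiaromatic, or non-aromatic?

All ring atoms are sp² and supply a p orbital to the ring (the double-bond atoms are sp², each contributing one p electron; the boron has an empty p orbital); the conjugation is uninterrupted.
π-electron count: 5 × 2 = 10 from the double-bond units + 0 from the B(mesityl) atom = 10.
With 10 π electrons (n = 2), the Hückel 4n+2 condition holds.

Aromatic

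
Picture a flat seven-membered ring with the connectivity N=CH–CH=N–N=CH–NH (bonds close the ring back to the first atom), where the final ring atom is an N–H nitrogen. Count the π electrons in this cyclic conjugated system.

All ring atoms are sp² and supply a p orbital to the ring (every atom in a ring double bond is sp² and brings one electron to the p orbital; each =N– nitrogen is pyridine-type (lone pair in the sp² plane, one electron in the p orbital); the pyrrole-type nitrogen donates its lone pair from the p orbital); the conjugation is uninterrupted.
Counting π electrons: 3 × 2 = 6 from the double-bond units + 2 from the NH atom = 8.

8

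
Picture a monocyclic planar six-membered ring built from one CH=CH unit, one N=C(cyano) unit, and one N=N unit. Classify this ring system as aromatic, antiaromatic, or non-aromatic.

Check conjugation: the double-bond atoms are sp², each contributing one p electron; the doubly-bonded nitrogens are pyridine-type — their lone pairs lie in the ring plane, leaving one electron in the p orbital — every position has a p orbital, so the cyclic π system is continuous.
Counting π electrons: 3 × 2 = 6 from the 3 double-bond units.
Since 6 = 4·1 + 2, the ring meets the 4n+2 criterion.

Aromatic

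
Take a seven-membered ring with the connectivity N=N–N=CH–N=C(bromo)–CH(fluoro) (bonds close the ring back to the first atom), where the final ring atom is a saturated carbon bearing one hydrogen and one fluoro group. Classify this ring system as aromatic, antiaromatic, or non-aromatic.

Because that saturated carbon is sp³ and has no p orbital in the ring π system at the CH(fluoro) position, the π system cannot extend all the way around the ring.
Hückel's rule only applies to fully conjugated rings, so this one is simply non-aromatic.

Non-aromatic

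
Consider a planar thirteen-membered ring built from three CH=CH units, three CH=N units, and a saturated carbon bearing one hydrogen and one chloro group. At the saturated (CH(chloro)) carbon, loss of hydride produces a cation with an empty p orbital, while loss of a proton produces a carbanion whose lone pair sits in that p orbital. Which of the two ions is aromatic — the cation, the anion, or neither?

In both ions every ring atom is sp² and contributes a p orbital, so both rings are fully conjugated.
Cation: 6 × 2 + 0 = 12 π electrons → 4(3), antiaromatic.
Anion: 6 × 2 + 2 = 14 π electrons → 4(3)+2, aromatic.

The anion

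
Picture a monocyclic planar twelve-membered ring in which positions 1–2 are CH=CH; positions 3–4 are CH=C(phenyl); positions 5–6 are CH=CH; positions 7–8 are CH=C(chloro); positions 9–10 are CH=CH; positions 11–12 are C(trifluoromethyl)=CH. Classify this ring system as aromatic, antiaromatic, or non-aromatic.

Every ring atom contributes a p orbital perpendicular to the ring (every atom in a ring double bond is sp² and brings one electron to the p orbital), so the π system is cyclic and fully conjugated.
Tallying contributions gives 6 × 2 = 12 from the 6 double-bond units.
With 12 = 4·3 π electrons, Hückel's rule classifies the planar ring as antiaromatic.

Antiaromatic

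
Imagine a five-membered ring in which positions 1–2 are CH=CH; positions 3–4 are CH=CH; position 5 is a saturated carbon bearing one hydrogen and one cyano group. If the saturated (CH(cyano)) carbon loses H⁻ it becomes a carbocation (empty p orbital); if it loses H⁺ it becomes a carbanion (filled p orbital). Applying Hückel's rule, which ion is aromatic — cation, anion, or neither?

Both ions have a continuous loop of p orbitals — each ring atom is sp².
Cation: 2 × 2 + 0 = 4 π electrons → 4(1), antiaromatic.
Anion: 2 × 2 + 2 = 6 π electrons → 4(1)+2, aromatic.

The anion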